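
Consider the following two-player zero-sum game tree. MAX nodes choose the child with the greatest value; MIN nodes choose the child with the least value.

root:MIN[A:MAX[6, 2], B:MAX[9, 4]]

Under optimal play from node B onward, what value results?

9

B (MAX): max(9, 4) = 9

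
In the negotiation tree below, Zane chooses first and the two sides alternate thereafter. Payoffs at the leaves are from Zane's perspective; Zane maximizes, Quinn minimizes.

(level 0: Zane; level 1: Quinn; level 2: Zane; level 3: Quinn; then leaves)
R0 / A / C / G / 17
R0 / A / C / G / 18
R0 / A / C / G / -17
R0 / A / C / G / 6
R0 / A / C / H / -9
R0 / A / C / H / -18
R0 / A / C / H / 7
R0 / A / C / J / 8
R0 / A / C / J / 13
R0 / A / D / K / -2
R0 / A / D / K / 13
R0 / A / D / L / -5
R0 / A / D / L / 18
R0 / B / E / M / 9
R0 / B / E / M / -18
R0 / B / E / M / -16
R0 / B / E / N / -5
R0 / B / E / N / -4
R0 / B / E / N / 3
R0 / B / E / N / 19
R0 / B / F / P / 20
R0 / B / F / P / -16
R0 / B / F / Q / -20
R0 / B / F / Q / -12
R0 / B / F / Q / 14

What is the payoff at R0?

-2

G (Quinn): min(17, 18, -17, 6) = -17
H (Quinn): min(-9, -18, 7) = -18
J (Quinn): min(8, 13) = 8
C (Zane): max(-17, -18, 8) = 8
K (Quinn): min(-2, 13) = -2
L (Quinn): min(-5, 18) = -5
D (Zane): max(-2, -5) = -2
A (Quinn): min(8, -2) = -2
M (Quinn): min(9, -18, -16) = -18
N (Quinn): min(-5, -4, 3, 19) = -5
E (Zane): max(-18, -5) = -5
P (Quinn): min(20, -16) = -16
Q (Quinn): min(-20, -12, 14) = -20
F (Zane): max(-16, -20) = -16
B (Quinn): min(-5, -16) = -16
R0 (Zane): max(-2, -16) = -2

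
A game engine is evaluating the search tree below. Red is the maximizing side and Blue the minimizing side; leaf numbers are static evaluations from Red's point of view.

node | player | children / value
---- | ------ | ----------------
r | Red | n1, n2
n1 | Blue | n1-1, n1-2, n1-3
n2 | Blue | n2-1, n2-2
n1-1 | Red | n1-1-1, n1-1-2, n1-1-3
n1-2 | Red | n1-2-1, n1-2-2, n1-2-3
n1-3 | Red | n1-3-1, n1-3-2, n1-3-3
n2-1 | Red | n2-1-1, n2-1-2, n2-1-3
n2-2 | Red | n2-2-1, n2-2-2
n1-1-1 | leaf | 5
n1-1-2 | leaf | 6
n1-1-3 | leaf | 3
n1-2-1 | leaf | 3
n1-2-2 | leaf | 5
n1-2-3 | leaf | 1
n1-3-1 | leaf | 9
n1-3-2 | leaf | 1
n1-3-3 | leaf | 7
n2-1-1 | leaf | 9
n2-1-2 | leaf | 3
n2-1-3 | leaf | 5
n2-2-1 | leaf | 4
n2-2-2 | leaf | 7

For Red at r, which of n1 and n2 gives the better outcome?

n1-1 (Red): max(5, 6, 3) = 6
n1-2 (Red): max(3, 5, 1) = 5
n1-3 (Red): max(9, 1, 7) = 9
n1 (Blue): min(6, 5, 9) = 5
n2-1 (Red): max(9, 3, 5) = 9
n2-2 (Red): max(4, 7) = 7
n2 (Blue): min(9, 7) = 7
Red prefers the higher value; n1=5, n2=7. n2 is better since 7 > 5.

n2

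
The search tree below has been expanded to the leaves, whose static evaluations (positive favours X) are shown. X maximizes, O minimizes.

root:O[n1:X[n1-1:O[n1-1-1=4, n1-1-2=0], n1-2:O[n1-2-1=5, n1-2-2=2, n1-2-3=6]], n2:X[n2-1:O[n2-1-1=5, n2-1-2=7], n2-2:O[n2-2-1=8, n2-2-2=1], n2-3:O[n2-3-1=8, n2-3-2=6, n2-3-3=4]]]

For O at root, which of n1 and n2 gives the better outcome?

n1

n1-1 (O): min(4, 0) = 0
n1-2 (O): min(5, 2, 6) = 2
n1 (X): max(0, 2) = 2
n2-1 (O): min(5, 7) = 5
n2-2 (O): min(8, 1) = 1
n2-3 (O): min(8, 6, 4) = 4
n2 (X): max(5, 1, 4) = 5
O prefers the lower value; n1=2, n2=5. n1 is better since 2 < 5.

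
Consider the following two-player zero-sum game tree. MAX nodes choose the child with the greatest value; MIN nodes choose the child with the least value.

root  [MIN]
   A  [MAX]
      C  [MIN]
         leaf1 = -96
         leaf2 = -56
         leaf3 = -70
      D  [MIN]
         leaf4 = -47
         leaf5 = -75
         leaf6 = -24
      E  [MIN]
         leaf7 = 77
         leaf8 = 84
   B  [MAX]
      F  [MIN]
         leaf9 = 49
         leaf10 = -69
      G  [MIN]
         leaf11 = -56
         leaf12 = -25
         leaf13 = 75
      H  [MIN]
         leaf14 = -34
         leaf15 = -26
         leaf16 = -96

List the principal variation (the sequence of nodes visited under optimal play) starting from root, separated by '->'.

root -> B -> G -> leaf11

C (MIN): min(-96, -56, -70) = -96
D (MIN): min(-47, -75, -24) = -75
E (MIN): min(77, 84) = 77
A (MAX): max(-96, -75, 77) = 77
F (MIN): min(49, -69) = -69
G (MIN): min(-56, -25, 75) = -56
H (MIN): min(-34, -26, -96) = -96
B (MAX): max(-69, -56, -96) = -56
root (MIN): min(77, -56) = -56
At root, MIN picks B (lowest: -56).
At B, MAX picks G (highest: -56).
At G, MIN picks leaf11 (lowest: -56).
Terminal value -56.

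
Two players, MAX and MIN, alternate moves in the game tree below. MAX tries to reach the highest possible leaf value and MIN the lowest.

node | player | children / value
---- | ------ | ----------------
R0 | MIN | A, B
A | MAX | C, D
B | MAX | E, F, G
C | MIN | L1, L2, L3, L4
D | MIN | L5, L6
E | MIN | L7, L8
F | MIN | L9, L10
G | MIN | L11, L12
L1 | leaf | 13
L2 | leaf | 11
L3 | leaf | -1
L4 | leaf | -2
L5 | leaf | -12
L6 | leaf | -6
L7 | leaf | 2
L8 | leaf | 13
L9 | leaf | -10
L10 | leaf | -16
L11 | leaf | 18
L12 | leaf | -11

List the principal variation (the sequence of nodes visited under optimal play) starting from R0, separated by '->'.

C (MIN): min(13, 11, -1, -2) = -2
D (MIN): min(-12, -6) = -12
A (MAX): max(-2, -12) = -2
E (MIN): min(2, 13) = 2
F (MIN): min(-10, -16) = -16
G (MIN): min(18, -11) = -11
B (MAX): max(2, -16, -11) = 2
R0 (MIN): min(-2, 2) = -2
At R0, MIN picks A (lowest: -2).
At A, MAX picks C (highest: -2).
At C, MIN picks L4 (lowest: -2).
Terminal value -2.

R0 -> A -> C -> L4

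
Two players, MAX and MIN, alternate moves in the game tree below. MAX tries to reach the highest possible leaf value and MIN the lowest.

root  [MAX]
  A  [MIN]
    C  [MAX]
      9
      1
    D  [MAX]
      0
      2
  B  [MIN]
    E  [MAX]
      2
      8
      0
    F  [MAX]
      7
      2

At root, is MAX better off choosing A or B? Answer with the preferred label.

B

C (MAX): max(9, 1) = 9
D (MAX): max(0, 2) = 2
A (MIN): min(9, 2) = 2
E (MAX): max(2, 8, 0) = 8
F (MAX): max(7, 2) = 7
B (MIN): min(8, 7) = 7
MAX prefers the higher value; A=2, B=7. B is better since 7 > 2.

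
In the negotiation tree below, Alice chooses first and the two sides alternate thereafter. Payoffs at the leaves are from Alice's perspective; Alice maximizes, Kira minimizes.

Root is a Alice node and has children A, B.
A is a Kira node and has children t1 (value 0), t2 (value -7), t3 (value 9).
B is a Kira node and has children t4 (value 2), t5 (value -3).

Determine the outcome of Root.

-3

A (Kira): min(0, -7, 9) = -7
B (Kira): min(2, -3) = -3
Root (Alice): max(-7, -3) = -3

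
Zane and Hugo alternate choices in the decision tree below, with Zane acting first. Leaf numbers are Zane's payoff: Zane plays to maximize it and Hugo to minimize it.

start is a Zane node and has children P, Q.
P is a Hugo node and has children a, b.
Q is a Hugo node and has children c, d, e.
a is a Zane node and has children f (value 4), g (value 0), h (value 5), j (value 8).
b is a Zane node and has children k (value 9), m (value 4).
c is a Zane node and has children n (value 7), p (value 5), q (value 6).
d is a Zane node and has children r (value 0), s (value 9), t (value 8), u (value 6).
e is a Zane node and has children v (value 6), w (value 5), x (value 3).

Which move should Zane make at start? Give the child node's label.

a (Zane): max(4, 0, 5, 8) = 8
b (Zane): max(9, 4) = 9
P (Hugo): min(8, 9) = 8
c (Zane): max(7, 5, 6) = 7
d (Zane): max(0, 9, 8, 6) = 9
e (Zane): max(6, 5, 3) = 6
Q (Hugo): min(7, 9, 6) = 6
start (Zane): max(8, 6) = 8
Zane at start wants the highest of {P=8, Q=6}, so chooses P.

P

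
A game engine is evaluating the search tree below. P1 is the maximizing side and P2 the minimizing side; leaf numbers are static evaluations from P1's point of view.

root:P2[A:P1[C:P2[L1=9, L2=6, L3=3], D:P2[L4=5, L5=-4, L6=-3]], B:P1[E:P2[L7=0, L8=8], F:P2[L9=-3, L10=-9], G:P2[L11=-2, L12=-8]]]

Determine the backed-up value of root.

0

C (P2): min(9, 6, 3) = 3
D (P2): min(5, -4, -3) = -4
A (P1): max(3, -4) = 3
E (P2): min(0, 8) = 0
F (P2): min(-3, -9) = -9
G (P2): min(-2, -8) = -8
B (P1): max(0, -9, -8) = 0
root (P2): min(3, 0) = 0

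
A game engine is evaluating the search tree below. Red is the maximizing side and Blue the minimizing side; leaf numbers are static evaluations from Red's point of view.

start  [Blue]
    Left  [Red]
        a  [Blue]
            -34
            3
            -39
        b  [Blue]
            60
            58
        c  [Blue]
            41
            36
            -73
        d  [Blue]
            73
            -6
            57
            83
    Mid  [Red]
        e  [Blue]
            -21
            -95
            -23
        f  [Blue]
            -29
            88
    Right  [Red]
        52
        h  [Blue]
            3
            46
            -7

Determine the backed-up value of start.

a (Blue): min(-34, 3, -39) = -39
b (Blue): min(60, 58) = 58
c (Blue): min(41, 36, -73) = -73
d (Blue): min(73, -6, 57, 83) = -6
Left (Red): max(-39, 58, -73, -6) = 58
e (Blue): min(-21, -95, -23) = -95
f (Blue): min(-29, 88) = -29
Mid (Red): max(-95, -29) = -29
h (Blue): min(3, 46, -7) = -7
Right (Red): max(52, -7) = 52
start (Blue): min(58, -29, 52) = -29

-29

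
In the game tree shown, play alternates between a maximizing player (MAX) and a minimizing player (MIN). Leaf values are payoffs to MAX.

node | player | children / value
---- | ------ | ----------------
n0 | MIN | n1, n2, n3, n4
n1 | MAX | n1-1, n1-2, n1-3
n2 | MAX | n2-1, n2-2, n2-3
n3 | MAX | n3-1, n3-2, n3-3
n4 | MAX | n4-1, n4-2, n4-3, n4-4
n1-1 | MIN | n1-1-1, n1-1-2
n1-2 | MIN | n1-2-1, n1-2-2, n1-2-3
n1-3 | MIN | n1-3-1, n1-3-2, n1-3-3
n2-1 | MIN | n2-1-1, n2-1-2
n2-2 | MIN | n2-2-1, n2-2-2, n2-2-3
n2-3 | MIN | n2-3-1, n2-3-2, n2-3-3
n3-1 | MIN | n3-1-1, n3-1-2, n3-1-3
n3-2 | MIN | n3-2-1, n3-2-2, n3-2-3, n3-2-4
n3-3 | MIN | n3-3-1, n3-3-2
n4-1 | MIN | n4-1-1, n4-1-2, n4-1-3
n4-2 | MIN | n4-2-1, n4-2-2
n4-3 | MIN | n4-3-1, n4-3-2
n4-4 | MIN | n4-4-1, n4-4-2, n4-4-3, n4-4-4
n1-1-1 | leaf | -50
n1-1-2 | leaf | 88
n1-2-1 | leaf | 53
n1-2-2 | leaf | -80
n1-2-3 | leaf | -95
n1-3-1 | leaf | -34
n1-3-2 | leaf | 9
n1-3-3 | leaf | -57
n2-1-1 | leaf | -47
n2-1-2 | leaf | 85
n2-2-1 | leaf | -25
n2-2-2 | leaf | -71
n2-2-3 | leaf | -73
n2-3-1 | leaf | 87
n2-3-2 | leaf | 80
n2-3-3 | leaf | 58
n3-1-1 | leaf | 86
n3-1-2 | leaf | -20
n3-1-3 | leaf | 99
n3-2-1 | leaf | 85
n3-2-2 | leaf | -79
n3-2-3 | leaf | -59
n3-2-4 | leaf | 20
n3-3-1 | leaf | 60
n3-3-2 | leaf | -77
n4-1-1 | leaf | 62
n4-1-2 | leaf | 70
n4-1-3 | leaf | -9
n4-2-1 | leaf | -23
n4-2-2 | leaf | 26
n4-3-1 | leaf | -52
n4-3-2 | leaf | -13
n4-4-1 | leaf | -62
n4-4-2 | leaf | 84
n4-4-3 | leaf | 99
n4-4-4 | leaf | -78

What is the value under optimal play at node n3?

-20

n3-1 (MIN): min(86, -20, 99) = -20
n3-2 (MIN): min(85, -79, -59, 20) = -79
n3-3 (MIN): min(60, -77) = -77
n3 (MAX): max(-20, -79, -77) = -20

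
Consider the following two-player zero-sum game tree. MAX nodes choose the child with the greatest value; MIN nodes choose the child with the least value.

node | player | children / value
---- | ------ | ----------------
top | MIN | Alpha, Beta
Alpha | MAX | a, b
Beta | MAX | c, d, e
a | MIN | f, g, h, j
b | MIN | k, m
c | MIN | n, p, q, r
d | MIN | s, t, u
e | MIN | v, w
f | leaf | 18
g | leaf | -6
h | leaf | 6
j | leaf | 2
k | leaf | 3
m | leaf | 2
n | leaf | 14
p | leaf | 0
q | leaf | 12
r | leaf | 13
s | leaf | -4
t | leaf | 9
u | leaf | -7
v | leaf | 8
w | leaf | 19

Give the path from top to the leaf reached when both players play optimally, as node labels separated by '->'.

top -> Alpha -> b -> m

a (MIN): min(18, -6, 6, 2) = -6
b (MIN): min(3, 2) = 2
Alpha (MAX): max(-6, 2) = 2
c (MIN): min(14, 0, 12, 13) = 0
d (MIN): min(-4, 9, -7) = -7
e (MIN): min(8, 19) = 8
Beta (MAX): max(0, -7, 8) = 8
top (MIN): min(2, 8) = 2
At top, MIN picks Alpha (lowest: 2).
At Alpha, MAX picks b (highest: 2).
At b, MIN picks m (lowest: 2).
Terminal value 2.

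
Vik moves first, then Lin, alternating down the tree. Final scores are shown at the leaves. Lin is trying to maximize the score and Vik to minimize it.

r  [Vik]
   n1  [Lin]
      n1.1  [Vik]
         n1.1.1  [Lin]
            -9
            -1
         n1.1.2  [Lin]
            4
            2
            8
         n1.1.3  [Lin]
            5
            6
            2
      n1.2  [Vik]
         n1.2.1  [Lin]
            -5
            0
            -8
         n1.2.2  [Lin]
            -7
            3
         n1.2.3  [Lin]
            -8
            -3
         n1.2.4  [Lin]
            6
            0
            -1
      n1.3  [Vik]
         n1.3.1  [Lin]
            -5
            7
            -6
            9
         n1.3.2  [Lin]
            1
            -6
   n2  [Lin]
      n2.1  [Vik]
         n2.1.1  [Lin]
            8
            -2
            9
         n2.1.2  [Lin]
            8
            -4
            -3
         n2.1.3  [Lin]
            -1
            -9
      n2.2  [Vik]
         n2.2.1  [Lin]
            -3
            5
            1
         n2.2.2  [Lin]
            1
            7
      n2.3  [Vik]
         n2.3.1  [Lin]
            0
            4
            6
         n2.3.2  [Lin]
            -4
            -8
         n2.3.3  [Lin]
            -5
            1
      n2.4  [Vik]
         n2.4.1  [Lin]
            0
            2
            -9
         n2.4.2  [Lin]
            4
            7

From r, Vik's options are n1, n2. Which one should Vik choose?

n1

n1.1.1 (Lin): max(-9, -1) = -1
n1.1.2 (Lin): max(4, 2, 8) = 8
n1.1.3 (Lin): max(5, 6, 2) = 6
n1.1 (Vik): min(-1, 8, 6) = -1
n1.2.1 (Lin): max(-5, 0, -8) = 0
n1.2.2 (Lin): max(-7, 3) = 3
n1.2.3 (Lin): max(-8, -3) = -3
n1.2.4 (Lin): max(6, 0, -1) = 6
n1.2 (Vik): min(0, 3, -3, 6) = -3
n1.3.1 (Lin): max(-5, 7, -6, 9) = 9
n1.3.2 (Lin): max(1, -6) = 1
n1.3 (Vik): min(9, 1) = 1
n1 (Lin): max(-1, -3, 1) = 1
n2.1.1 (Lin): max(8, -2, 9) = 9
n2.1.2 (Lin): max(8, -4, -3) = 8
n2.1.3 (Lin): max(-1, -9) = -1
n2.1 (Vik): min(9, 8, -1) = -1
n2.2.1 (Lin): max(-3, 5, 1) = 5
n2.2.2 (Lin): max(1, 7) = 7
n2.2 (Vik): min(5, 7) = 5
n2.3.1 (Lin): max(0, 4, 6) = 6
n2.3.2 (Lin): max(-4, -8) = -4
n2.3.3 (Lin): max(-5, 1) = 1
n2.3 (Vik): min(6, -4, 1) = -4
n2.4.1 (Lin): max(0, 2, -9) = 2
n2.4.2 (Lin): max(4, 7) = 7
n2.4 (Vik): min(2, 7) = 2
n2 (Lin): max(-1, 5, -4, 2) = 5
r (Vik): min(1, 5) = 1
Vik at r wants the lowest of {n1=1, n2=5}, so chooses n1.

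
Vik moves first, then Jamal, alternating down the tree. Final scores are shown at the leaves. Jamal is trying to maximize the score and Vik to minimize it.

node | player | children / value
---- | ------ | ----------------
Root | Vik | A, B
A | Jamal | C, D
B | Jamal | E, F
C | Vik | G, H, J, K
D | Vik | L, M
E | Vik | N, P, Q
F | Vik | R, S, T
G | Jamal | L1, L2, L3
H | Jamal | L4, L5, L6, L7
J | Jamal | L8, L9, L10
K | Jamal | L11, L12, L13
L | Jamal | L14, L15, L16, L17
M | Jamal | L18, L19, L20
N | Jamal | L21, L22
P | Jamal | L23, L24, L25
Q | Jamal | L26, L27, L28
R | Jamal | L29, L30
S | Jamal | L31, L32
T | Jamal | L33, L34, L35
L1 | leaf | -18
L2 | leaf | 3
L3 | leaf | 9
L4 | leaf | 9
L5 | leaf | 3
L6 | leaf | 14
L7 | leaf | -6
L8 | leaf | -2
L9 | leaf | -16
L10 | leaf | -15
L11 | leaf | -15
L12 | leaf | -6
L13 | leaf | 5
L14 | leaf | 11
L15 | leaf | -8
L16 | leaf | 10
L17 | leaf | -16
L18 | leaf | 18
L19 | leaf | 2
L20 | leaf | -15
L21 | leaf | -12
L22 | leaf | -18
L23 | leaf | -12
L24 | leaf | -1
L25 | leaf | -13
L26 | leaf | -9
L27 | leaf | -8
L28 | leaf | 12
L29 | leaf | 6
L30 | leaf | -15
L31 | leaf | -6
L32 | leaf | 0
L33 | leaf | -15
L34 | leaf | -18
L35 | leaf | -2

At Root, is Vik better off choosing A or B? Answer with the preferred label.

G (Jamal): max(-18, 3, 9) = 9
H (Jamal): max(9, 3, 14, -6) = 14
J (Jamal): max(-2, -16, -15) = -2
K (Jamal): max(-15, -6, 5) = 5
C (Vik): min(9, 14, -2, 5) = -2
L (Jamal): max(11, -8, 10, -16) = 11
M (Jamal): max(18, 2, -15) = 18
D (Vik): min(11, 18) = 11
A (Jamal): max(-2, 11) = 11
N (Jamal): max(-12, -18) = -12
P (Jamal): max(-12, -1, -13) = -1
Q (Jamal): max(-9, -8, 12) = 12
E (Vik): min(-12, -1, 12) = -12
R (Jamal): max(6, -15) = 6
S (Jamal): max(-6, 0) = 0
T (Jamal): max(-15, -18, -2) = -2
F (Vik): min(6, 0, -2) = -2
B (Jamal): max(-12, -2) = -2
Vik prefers the lower value; A=11, B=-2. B is better since -2 < 11.

B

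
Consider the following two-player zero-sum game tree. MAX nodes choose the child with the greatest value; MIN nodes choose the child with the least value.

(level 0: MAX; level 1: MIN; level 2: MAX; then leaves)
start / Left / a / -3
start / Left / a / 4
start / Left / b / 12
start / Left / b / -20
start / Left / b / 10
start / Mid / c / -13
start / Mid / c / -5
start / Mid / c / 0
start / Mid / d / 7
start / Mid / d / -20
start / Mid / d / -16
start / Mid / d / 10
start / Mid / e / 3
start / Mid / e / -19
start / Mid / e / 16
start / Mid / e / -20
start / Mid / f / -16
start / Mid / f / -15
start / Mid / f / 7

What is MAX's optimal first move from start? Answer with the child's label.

a (MAX): max(-3, 4) = 4
b (MAX): max(12, -20, 10) = 12
Left (MIN): min(4, 12) = 4
c (MAX): max(-13, -5, 0) = 0
d (MAX): max(7, -20, -16, 10) = 10
e (MAX): max(3, -19, 16, -20) = 16
f (MAX): max(-16, -15, 7) = 7
Mid (MIN): min(0, 10, 16, 7) = 0
start (MAX): max(4, 0) = 4
MAX at start wants the highest of {Left=4, Mid=0}, so chooses Left.

Left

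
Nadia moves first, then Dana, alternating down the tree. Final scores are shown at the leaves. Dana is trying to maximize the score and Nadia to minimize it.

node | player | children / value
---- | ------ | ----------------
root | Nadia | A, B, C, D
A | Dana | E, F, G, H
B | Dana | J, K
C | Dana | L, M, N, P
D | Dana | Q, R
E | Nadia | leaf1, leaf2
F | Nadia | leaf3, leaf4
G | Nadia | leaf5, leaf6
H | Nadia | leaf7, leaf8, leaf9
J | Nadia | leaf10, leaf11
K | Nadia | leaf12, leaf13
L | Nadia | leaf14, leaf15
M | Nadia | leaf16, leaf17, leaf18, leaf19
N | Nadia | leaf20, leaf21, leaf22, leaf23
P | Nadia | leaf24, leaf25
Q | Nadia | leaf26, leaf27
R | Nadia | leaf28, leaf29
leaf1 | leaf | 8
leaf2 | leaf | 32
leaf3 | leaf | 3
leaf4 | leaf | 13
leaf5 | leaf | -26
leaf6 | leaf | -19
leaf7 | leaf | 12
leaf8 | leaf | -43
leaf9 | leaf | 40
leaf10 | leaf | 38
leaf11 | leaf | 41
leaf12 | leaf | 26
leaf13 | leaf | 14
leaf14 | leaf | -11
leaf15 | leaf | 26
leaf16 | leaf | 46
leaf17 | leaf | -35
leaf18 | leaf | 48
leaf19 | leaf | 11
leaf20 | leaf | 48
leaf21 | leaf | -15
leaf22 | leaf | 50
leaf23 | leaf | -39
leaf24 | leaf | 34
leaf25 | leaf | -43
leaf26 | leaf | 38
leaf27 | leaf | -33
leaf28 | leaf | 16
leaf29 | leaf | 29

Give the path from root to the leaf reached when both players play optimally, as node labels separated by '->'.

root -> C -> L -> leaf14

E (Nadia): min(8, 32) = 8
F (Nadia): min(3, 13) = 3
G (Nadia): min(-26, -19) = -26
H (Nadia): min(12, -43, 40) = -43
A (Dana): max(8, 3, -26, -43) = 8
J (Nadia): min(38, 41) = 38
K (Nadia): min(26, 14) = 14
B (Dana): max(38, 14) = 38
L (Nadia): min(-11, 26) = -11
M (Nadia): min(46, -35, 48, 11) = -35
N (Nadia): min(48, -15, 50, -39) = -39
P (Nadia): min(34, -43) = -43
C (Dana): max(-11, -35, -39, -43) = -11
Q (Nadia): min(38, -33) = -33
R (Nadia): min(16, 29) = 16
D (Dana): max(-33, 16) = 16
root (Nadia): min(8, 38, -11, 16) = -11
At root, Nadia picks C (lowest: -11).
At C, Dana picks L (highest: -11).
At L, Nadia picks leaf14 (lowest: -11).
Terminal value -11.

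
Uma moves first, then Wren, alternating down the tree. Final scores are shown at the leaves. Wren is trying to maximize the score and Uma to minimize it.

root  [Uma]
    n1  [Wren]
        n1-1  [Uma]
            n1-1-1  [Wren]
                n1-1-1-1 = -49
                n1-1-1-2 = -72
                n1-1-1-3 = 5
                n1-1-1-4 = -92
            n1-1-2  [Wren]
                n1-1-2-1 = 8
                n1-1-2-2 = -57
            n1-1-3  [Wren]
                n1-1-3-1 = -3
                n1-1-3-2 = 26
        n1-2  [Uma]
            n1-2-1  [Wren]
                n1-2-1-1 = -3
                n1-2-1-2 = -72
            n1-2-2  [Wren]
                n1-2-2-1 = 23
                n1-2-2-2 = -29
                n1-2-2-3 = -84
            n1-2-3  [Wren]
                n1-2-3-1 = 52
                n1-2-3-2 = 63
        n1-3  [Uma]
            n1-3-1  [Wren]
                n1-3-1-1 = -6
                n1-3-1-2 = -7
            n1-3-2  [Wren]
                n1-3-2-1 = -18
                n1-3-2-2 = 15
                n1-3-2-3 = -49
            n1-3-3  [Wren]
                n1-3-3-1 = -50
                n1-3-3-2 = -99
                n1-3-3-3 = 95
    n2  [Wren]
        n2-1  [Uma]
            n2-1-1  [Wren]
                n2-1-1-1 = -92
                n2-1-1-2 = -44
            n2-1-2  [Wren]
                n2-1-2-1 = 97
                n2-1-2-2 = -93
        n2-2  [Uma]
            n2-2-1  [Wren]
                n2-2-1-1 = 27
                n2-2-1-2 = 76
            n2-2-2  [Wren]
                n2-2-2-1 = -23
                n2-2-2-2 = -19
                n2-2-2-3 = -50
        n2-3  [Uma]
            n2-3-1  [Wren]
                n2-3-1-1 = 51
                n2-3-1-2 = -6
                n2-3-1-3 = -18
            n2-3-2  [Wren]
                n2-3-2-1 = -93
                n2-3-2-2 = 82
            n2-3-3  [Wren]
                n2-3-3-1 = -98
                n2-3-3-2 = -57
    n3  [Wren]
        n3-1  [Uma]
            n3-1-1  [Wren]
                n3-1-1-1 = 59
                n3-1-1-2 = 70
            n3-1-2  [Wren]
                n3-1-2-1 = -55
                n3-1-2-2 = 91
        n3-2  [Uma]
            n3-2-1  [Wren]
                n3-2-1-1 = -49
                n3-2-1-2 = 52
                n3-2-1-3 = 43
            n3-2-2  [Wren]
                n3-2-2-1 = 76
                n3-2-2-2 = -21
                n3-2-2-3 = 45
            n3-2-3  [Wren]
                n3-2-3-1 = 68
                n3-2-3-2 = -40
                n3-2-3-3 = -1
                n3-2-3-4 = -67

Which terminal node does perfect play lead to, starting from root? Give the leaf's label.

n2-2-2-2

n1-1-1 (Wren): max(-49, -72, 5, -92) = 5
n1-1-2 (Wren): max(8, -57) = 8
n1-1-3 (Wren): max(-3, 26) = 26
n1-1 (Uma): min(5, 8, 26) = 5
n1-2-1 (Wren): max(-3, -72) = -3
n1-2-2 (Wren): max(23, -29, -84) = 23
n1-2-3 (Wren): max(52, 63) = 63
n1-2 (Uma): min(-3, 23, 63) = -3
n1-3-1 (Wren): max(-6, -7) = -6
n1-3-2 (Wren): max(-18, 15, -49) = 15
n1-3-3 (Wren): max(-50, -99, 95) = 95
n1-3 (Uma): min(-6, 15, 95) = -6
n1 (Wren): max(5, -3, -6) = 5
n2-1-1 (Wren): max(-92, -44) = -44
n2-1-2 (Wren): max(97, -93) = 97
n2-1 (Uma): min(-44, 97) = -44
n2-2-1 (Wren): max(27, 76) = 76
n2-2-2 (Wren): max(-23, -19, -50) = -19
n2-2 (Uma): min(76, -19) = -19
n2-3-1 (Wren): max(51, -6, -18) = 51
n2-3-2 (Wren): max(-93, 82) = 82
n2-3-3 (Wren): max(-98, -57) = -57
n2-3 (Uma): min(51, 82, -57) = -57
n2 (Wren): max(-44, -19, -57) = -19
n3-1-1 (Wren): max(59, 70) = 70
n3-1-2 (Wren): max(-55, 91) = 91
n3-1 (Uma): min(70, 91) = 70
n3-2-1 (Wren): max(-49, 52, 43) = 52
n3-2-2 (Wren): max(76, -21, 45) = 76
n3-2-3 (Wren): max(68, -40, -1, -67) = 68
n3-2 (Uma): min(52, 76, 68) = 52
n3 (Wren): max(70, 52) = 70
root (Uma): min(5, -19, 70) = -19
At root, Uma picks n2 (lowest: -19).
At n2, Wren picks n2-2 (highest: -19).
At n2-2, Uma picks n2-2-2 (lowest: -19).
At n2-2-2, Wren picks n2-2-2-2 (highest: -19).
Terminal value -19.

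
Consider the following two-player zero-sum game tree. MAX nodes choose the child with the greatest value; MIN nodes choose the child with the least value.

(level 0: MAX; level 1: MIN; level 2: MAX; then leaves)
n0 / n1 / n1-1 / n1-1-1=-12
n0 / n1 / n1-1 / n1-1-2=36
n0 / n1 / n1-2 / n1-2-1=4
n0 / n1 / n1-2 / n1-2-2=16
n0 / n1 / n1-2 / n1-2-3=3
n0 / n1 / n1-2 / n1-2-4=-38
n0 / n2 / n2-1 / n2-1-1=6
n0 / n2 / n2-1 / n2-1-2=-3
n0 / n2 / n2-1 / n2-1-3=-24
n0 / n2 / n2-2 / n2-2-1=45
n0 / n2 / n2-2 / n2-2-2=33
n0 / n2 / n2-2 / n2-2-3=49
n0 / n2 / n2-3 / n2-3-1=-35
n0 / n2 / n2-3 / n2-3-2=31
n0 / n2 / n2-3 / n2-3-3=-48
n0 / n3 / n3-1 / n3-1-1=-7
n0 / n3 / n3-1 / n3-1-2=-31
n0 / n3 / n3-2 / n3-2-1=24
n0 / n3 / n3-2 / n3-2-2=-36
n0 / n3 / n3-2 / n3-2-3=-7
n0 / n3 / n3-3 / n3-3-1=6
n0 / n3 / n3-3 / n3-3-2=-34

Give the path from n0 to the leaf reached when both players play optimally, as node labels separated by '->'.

n1-1 (MAX): max(-12, 36) = 36
n1-2 (MAX): max(4, 16, 3, -38) = 16
n1 (MIN): min(36, 16) = 16
n2-1 (MAX): max(6, -3, -24) = 6
n2-2 (MAX): max(45, 33, 49) = 49
n2-3 (MAX): max(-35, 31, -48) = 31
n2 (MIN): min(6, 49, 31) = 6
n3-1 (MAX): max(-7, -31) = -7
n3-2 (MAX): max(24, -36, -7) = 24
n3-3 (MAX): max(6, -34) = 6
n3 (MIN): min(-7, 24, 6) = -7
n0 (MAX): max(16, 6, -7) = 16
At n0, MAX picks n1 (highest: 16).
At n1, MIN picks n1-2 (lowest: 16).
At n1-2, MAX picks n1-2-2 (highest: 16).
Terminal value 16.

n0 -> n1 -> n1-2 -> n1-2-2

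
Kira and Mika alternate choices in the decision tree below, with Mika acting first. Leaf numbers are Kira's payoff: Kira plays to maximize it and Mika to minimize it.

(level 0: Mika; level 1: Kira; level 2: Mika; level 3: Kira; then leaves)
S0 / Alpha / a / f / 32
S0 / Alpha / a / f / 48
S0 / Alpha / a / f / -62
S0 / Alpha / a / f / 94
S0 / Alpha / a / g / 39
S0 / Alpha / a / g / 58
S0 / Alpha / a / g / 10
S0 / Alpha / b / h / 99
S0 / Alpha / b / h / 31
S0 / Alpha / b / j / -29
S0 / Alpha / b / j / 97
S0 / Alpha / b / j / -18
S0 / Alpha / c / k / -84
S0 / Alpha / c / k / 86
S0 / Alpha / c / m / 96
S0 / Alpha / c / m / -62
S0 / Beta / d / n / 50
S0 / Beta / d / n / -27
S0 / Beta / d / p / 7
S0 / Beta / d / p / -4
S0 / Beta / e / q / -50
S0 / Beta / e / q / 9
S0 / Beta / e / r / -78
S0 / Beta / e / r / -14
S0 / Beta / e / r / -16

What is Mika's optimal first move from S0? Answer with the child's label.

f (Kira): max(32, 48, -62, 94) = 94
g (Kira): max(39, 58, 10) = 58
a (Mika): min(94, 58) = 58
h (Kira): max(99, 31) = 99
j (Kira): max(-29, 97, -18) = 97
b (Mika): min(99, 97) = 97
k (Kira): max(-84, 86) = 86
m (Kira): max(96, -62) = 96
c (Mika): min(86, 96) = 86
Alpha (Kira): max(58, 97, 86) = 97
n (Kira): max(50, -27) = 50
p (Kira): max(7, -4) = 7
d (Mika): min(50, 7) = 7
q (Kira): max(-50, 9) = 9
r (Kira): max(-78, -14, -16) = -14
e (Mika): min(9, -14) = -14
Beta (Kira): max(7, -14) = 7
S0 (Mika): min(97, 7) = 7
Mika at S0 wants the lowest of {Alpha=97, Beta=7}, so chooses Beta.

Beta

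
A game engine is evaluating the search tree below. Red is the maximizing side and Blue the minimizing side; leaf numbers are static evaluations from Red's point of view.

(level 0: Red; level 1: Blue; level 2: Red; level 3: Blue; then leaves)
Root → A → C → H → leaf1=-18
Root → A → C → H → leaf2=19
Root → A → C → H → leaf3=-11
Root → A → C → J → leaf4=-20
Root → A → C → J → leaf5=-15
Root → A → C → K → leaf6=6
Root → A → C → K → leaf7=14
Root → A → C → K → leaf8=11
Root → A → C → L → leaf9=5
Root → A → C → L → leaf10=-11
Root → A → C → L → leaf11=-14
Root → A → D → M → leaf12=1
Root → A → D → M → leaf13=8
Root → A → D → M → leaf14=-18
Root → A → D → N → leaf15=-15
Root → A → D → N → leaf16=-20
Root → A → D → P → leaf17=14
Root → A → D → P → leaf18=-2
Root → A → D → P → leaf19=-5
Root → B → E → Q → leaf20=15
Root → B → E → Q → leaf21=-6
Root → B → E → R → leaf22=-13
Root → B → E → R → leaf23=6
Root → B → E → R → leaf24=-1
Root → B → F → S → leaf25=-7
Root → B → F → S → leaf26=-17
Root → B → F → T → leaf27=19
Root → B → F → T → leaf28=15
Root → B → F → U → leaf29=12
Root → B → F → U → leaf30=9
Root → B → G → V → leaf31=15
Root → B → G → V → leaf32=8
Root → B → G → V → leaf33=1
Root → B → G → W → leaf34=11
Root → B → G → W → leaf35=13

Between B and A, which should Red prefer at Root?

A

Q (Blue): min(15, -6) = -6
R (Blue): min(-13, 6, -1) = -13
E (Red): max(-6, -13) = -6
S (Blue): min(-7, -17) = -17
T (Blue): min(19, 15) = 15
U (Blue): min(12, 9) = 9
F (Red): max(-17, 15, 9) = 15
V (Blue): min(15, 8, 1) = 1
W (Blue): min(11, 13) = 11
G (Red): max(1, 11) = 11
B (Blue): min(-6, 15, 11) = -6
H (Blue): min(-18, 19, -11) = -18
J (Blue): min(-20, -15) = -20
K (Blue): min(6, 14, 11) = 6
L (Blue): min(5, -11, -14) = -14
C (Red): max(-18, -20, 6, -14) = 6
M (Blue): min(1, 8, -18) = -18
N (Blue): min(-15, -20) = -20
P (Blue): min(14, -2, -5) = -5
D (Red): max(-18, -20, -5) = -5
A (Blue): min(6, -5) = -5
Red prefers the higher value; B=-6, A=-5. A is better since -5 > -6.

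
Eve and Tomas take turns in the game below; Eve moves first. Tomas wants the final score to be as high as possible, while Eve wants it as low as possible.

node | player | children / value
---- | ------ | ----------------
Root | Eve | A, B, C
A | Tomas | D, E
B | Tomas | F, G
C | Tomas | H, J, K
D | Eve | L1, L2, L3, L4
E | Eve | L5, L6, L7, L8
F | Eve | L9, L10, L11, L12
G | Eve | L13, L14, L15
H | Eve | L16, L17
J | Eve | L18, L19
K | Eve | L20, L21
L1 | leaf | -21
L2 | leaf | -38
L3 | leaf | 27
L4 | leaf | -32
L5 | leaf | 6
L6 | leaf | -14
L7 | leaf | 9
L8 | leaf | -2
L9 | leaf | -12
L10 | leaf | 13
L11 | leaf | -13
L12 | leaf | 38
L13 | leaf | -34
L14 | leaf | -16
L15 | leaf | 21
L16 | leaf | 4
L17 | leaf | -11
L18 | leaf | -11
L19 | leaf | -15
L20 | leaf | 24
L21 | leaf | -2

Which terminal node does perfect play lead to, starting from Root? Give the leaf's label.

L6

D (Eve): min(-21, -38, 27, -32) = -38
E (Eve): min(6, -14, 9, -2) = -14
A (Tomas): max(-38, -14) = -14
F (Eve): min(-12, 13, -13, 38) = -13
G (Eve): min(-34, -16, 21) = -34
B (Tomas): max(-13, -34) = -13
H (Eve): min(4, -11) = -11
J (Eve): min(-11, -15) = -15
K (Eve): min(24, -2) = -2
C (Tomas): max(-11, -15, -2) = -2
Root (Eve): min(-14, -13, -2) = -14
At Root, Eve picks A (lowest: -14).
At A, Tomas picks E (highest: -14).
At E, Eve picks L6 (lowest: -14).
Terminal value -14.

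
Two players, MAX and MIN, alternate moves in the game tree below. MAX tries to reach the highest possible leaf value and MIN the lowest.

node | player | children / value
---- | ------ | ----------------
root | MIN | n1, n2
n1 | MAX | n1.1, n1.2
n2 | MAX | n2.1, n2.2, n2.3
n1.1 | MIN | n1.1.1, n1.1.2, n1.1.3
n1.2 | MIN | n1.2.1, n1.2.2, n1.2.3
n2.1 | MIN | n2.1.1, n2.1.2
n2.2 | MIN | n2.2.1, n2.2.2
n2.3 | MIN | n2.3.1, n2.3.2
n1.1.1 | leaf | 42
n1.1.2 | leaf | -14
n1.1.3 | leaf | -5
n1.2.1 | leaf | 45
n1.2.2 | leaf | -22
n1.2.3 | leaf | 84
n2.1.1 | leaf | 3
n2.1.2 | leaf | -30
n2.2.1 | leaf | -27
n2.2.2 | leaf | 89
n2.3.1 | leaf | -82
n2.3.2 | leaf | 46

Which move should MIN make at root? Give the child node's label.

n1.1 (MIN): min(42, -14, -5) = -14
n1.2 (MIN): min(45, -22, 84) = -22
n1 (MAX): max(-14, -22) = -14
n2.1 (MIN): min(3, -30) = -30
n2.2 (MIN): min(-27, 89) = -27
n2.3 (MIN): min(-82, 46) = -82
n2 (MAX): max(-30, -27, -82) = -27
root (MIN): min(-14, -27) = -27
MIN at root wants the lowest of {n1=-14, n2=-27}, so chooses n2.

n2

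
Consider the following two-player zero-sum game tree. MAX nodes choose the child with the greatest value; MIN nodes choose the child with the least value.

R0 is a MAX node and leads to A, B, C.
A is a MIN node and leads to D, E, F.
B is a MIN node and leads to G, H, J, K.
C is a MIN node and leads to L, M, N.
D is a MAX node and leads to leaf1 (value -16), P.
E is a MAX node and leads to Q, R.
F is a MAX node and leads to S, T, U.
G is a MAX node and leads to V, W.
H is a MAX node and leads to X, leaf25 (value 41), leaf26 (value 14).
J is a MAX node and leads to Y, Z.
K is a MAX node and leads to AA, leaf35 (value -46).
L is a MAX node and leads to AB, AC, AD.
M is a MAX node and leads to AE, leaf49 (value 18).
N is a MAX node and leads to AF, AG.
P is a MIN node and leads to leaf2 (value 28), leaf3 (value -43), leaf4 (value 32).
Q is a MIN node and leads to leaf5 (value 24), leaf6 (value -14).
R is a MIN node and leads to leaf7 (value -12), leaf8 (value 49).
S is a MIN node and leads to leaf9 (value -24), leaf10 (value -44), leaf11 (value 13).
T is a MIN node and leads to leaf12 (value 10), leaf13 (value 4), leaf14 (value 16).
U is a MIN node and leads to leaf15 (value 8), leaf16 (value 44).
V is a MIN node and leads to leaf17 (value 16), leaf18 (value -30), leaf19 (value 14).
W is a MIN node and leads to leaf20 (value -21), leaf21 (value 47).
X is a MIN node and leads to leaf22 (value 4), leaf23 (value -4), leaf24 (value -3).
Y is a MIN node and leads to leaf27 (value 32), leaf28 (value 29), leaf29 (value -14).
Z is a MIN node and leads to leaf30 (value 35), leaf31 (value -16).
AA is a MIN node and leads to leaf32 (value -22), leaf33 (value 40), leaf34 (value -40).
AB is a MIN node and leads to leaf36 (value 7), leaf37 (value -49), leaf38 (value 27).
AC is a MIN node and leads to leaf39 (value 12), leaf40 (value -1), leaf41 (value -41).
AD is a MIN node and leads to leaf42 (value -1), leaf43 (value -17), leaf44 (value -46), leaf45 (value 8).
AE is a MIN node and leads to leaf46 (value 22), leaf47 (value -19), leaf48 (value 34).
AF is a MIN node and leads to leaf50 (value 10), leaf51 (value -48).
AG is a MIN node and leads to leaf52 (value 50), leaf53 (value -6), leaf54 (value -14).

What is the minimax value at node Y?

Y (MIN): min(32, 29, -14) = -14

-14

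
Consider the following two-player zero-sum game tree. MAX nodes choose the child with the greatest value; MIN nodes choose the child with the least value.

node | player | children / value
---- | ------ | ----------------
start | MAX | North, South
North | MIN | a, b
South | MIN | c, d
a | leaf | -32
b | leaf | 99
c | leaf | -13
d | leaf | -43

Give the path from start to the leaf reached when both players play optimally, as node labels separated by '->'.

start -> North -> a

North (MIN): min(-32, 99) = -32
South (MIN): min(-13, -43) = -43
start (MAX): max(-32, -43) = -32
At start, MAX picks North (highest: -32).
At North, MIN picks a (lowest: -32).
Terminal value -32.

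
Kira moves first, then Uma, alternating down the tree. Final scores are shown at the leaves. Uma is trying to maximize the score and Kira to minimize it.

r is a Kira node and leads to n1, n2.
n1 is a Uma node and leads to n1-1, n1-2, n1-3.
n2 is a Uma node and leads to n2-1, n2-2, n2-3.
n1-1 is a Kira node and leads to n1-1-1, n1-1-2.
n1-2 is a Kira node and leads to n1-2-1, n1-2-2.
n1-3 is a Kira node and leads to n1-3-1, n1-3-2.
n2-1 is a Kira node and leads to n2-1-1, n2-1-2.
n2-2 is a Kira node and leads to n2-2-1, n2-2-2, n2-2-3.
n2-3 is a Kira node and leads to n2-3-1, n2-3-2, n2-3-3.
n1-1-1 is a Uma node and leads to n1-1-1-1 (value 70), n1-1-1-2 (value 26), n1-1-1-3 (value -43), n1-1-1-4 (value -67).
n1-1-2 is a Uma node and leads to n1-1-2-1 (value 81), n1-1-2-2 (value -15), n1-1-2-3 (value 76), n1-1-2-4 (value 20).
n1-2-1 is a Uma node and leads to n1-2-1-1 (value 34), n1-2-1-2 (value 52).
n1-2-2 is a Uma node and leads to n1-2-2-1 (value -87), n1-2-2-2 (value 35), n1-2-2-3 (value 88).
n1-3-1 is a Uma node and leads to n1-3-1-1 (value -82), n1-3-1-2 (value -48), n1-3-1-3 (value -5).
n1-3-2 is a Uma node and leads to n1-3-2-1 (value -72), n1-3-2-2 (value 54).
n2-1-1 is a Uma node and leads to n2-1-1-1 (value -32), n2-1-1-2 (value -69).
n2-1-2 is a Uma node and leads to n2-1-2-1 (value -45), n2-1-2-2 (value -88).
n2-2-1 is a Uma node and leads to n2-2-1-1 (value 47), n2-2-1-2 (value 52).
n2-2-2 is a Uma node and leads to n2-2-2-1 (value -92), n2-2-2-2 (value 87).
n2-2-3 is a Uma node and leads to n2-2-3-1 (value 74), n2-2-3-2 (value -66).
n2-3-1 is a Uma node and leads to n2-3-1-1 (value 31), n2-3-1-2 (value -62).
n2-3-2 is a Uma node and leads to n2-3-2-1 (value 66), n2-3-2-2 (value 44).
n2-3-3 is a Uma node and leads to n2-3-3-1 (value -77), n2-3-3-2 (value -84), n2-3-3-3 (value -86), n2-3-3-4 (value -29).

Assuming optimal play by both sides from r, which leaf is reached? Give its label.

n1-1-1 (Uma): max(70, 26, -43, -67) = 70
n1-1-2 (Uma): max(81, -15, 76, 20) = 81
n1-1 (Kira): min(70, 81) = 70
n1-2-1 (Uma): max(34, 52) = 52
n1-2-2 (Uma): max(-87, 35, 88) = 88
n1-2 (Kira): min(52, 88) = 52
n1-3-1 (Uma): max(-82, -48, -5) = -5
n1-3-2 (Uma): max(-72, 54) = 54
n1-3 (Kira): min(-5, 54) = -5
n1 (Uma): max(70, 52, -5) = 70
n2-1-1 (Uma): max(-32, -69) = -32
n2-1-2 (Uma): max(-45, -88) = -45
n2-1 (Kira): min(-32, -45) = -45
n2-2-1 (Uma): max(47, 52) = 52
n2-2-2 (Uma): max(-92, 87) = 87
n2-2-3 (Uma): max(74, -66) = 74
n2-2 (Kira): min(52, 87, 74) = 52
n2-3-1 (Uma): max(31, -62) = 31
n2-3-2 (Uma): max(66, 44) = 66
n2-3-3 (Uma): max(-77, -84, -86, -29) = -29
n2-3 (Kira): min(31, 66, -29) = -29
n2 (Uma): max(-45, 52, -29) = 52
r (Kira): min(70, 52) = 52
At r, Kira picks n2 (lowest: 52).
At n2, Uma picks n2-2 (highest: 52).
At n2-2, Kira picks n2-2-1 (lowest: 52).
At n2-2-1, Uma picks n2-2-1-2 (highest: 52).
Terminal value 52.

n2-2-1-2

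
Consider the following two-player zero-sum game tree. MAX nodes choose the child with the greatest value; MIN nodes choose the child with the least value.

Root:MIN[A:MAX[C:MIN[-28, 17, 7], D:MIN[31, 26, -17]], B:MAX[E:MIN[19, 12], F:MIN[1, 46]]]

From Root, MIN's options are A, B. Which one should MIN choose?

A

C (MIN): min(-28, 17, 7) = -28
D (MIN): min(31, 26, -17) = -17
A (MAX): max(-28, -17) = -17
E (MIN): min(19, 12) = 12
F (MIN): min(1, 46) = 1
B (MAX): max(12, 1) = 12
Root (MIN): min(-17, 12) = -17
MIN at Root wants the lowest of {A=-17, B=12}, so chooses A.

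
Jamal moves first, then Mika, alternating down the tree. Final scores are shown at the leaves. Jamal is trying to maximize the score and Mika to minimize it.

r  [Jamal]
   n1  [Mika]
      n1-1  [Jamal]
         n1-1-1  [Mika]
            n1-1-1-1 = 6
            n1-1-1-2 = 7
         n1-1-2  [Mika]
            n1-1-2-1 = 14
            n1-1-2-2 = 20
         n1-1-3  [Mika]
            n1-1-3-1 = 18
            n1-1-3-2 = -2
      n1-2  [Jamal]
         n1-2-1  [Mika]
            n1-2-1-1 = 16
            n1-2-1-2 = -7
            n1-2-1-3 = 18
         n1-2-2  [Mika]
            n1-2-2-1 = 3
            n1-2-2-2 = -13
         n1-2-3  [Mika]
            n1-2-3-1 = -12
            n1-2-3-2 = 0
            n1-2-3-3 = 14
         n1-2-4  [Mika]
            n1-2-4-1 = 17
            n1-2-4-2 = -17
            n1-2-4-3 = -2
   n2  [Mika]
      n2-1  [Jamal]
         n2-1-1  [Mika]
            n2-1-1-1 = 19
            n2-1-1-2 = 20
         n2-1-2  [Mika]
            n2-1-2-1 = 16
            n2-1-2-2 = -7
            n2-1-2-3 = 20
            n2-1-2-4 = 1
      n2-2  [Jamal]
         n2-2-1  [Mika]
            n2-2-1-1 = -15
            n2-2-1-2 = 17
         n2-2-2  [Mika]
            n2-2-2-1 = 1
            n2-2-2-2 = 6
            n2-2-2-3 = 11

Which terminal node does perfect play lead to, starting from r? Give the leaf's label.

n2-2-2-1

n1-1-1 (Mika): min(6, 7) = 6
n1-1-2 (Mika): min(14, 20) = 14
n1-1-3 (Mika): min(18, -2) = -2
n1-1 (Jamal): max(6, 14, -2) = 14
n1-2-1 (Mika): min(16, -7, 18) = -7
n1-2-2 (Mika): min(3, -13) = -13
n1-2-3 (Mika): min(-12, 0, 14) = -12
n1-2-4 (Mika): min(17, -17, -2) = -17
n1-2 (Jamal): max(-7, -13, -12, -17) = -7
n1 (Mika): min(14, -7) = -7
n2-1-1 (Mika): min(19, 20) = 19
n2-1-2 (Mika): min(16, -7, 20, 1) = -7
n2-1 (Jamal): max(19, -7) = 19
n2-2-1 (Mika): min(-15, 17) = -15
n2-2-2 (Mika): min(1, 6, 11) = 1
n2-2 (Jamal): max(-15, 1) = 1
n2 (Mika): min(19, 1) = 1
r (Jamal): max(-7, 1) = 1
At r, Jamal picks n2 (highest: 1).
At n2, Mika picks n2-2 (lowest: 1).
At n2-2, Jamal picks n2-2-2 (highest: 1).
At n2-2-2, Mika picks n2-2-2-1 (lowest: 1).
Terminal value 1.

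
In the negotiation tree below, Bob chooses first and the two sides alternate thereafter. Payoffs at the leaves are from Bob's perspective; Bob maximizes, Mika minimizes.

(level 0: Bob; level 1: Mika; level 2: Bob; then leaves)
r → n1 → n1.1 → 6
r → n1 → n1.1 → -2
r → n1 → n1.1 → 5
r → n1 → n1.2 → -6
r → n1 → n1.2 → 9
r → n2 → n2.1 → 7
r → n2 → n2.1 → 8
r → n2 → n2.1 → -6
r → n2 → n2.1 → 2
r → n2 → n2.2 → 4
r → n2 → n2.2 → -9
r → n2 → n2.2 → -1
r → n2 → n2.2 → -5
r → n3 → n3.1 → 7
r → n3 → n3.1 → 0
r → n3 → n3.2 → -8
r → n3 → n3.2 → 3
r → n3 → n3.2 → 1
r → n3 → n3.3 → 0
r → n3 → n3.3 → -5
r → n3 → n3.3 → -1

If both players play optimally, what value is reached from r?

6

n1.1 (Bob): max(6, -2, 5) = 6
n1.2 (Bob): max(-6, 9) = 9
n1 (Mika): min(6, 9) = 6
n2.1 (Bob): max(7, 8, -6, 2) = 8
n2.2 (Bob): max(4, -9, -1, -5) = 4
n2 (Mika): min(8, 4) = 4
n3.1 (Bob): max(7, 0) = 7
n3.2 (Bob): max(-8, 3, 1) = 3
n3.3 (Bob): max(0, -5, -1) = 0
n3 (Mika): min(7, 3, 0) = 0
r (Bob): max(6, 4, 0) = 6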